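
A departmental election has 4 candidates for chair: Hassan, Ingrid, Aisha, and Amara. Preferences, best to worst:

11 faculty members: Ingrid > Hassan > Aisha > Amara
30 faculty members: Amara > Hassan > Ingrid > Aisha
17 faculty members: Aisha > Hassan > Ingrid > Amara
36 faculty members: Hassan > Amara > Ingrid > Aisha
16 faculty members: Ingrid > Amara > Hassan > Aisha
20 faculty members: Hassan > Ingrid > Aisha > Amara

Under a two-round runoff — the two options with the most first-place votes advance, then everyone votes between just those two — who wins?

Hassan

Round 1 first-place votes: Hassan 56, Ingrid 27, Aisha 17, Amara 30.
Hassan and Amara advance.
Runoff: Hassan is preferred to Amara by 84 voters; Amara by 46.
Hassan wins the runoff.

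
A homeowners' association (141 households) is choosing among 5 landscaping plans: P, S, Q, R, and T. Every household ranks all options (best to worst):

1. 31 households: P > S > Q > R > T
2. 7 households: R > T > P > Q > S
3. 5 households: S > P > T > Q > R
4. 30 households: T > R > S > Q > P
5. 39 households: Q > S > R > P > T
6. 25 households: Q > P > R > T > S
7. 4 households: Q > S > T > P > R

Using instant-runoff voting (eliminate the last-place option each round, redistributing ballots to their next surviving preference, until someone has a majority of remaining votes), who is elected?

Q

Round 1: P 31, S 5, Q 68, R 7, T 30. Eliminate S.
Round 2: P 36, Q 68, R 7, T 30. Eliminate R.
Round 3: P 36, Q 68, T 37. Eliminate P.
Round 4: Q 99, T 42. Q has a majority.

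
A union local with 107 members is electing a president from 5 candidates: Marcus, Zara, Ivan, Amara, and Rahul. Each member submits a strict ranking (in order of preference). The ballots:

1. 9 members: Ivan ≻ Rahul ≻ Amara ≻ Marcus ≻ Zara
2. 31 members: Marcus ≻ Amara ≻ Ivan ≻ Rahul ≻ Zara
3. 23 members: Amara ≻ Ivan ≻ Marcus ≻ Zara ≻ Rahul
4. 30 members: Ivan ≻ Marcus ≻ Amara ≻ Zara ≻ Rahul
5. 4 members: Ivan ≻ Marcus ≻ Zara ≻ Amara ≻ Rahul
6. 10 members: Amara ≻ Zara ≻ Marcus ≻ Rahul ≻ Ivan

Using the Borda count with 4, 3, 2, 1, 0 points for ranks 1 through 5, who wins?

Amara

Marcus: 9·1 + 31·4 + 23·2 + 30·3 + 4·3 + 10·2 = 301
Zara: 9·0 + 31·0 + 23·1 + 30·1 + 4·2 + 10·3 = 91
Ivan: 9·4 + 31·2 + 23·3 + 30·4 + 4·4 + 10·0 = 303
Amara: 9·2 + 31·3 + 23·4 + 30·2 + 4·1 + 10·4 = 307
Rahul: 9·3 + 31·1 + 23·0 + 30·0 + 4·0 + 10·1 = 68
Amara has the highest Borda score (307).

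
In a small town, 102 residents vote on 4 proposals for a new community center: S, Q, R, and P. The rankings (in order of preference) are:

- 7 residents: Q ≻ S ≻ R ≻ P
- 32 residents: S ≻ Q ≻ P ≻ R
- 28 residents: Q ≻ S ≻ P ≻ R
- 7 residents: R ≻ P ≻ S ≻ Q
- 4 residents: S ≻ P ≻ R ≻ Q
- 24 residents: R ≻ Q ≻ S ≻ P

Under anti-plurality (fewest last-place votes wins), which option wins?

Last-place votes: S 0, Q 11, R 60, P 31.
S is ranked last by the fewest voters, so S wins.

S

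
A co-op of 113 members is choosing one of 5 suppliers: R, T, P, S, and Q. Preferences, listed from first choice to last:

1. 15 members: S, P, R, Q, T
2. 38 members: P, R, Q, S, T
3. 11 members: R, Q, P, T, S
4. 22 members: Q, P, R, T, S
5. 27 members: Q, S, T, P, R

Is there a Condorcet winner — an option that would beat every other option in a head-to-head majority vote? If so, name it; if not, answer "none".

none

Checking pairwise contests:
P beats R 102–11.
R beats T 86–27.
Q beats P 60–53.
R beats S 71–42.
R beats Q 64–49.
Every option loses at least one head-to-head, so there is no Condorcet winner.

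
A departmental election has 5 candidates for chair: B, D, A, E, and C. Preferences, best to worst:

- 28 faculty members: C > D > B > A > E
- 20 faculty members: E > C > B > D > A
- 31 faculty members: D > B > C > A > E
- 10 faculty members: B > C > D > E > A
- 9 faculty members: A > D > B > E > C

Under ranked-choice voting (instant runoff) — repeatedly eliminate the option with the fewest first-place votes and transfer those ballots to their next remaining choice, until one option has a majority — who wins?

C

Round 1: B 10, D 31, A 9, E 20, C 28. Eliminate A.
Round 2: B 10, D 40, E 20, C 28. Eliminate B.
Round 3: D 40, E 20, C 38. Eliminate E.
Round 4: D 40, C 58. C has a majority.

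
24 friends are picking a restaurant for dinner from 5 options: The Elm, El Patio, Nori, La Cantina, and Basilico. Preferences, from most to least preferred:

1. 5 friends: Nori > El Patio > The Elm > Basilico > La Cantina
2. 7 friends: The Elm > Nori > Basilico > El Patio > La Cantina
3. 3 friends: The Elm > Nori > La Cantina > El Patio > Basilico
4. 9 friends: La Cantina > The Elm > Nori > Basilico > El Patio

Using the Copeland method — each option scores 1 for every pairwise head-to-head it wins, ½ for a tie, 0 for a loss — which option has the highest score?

The Elm

The Elm: beats El Patio, Nori, La Cantina, and Basilico → score 4.
El Patio: ties La Cantina; loses to The Elm, Nori, and Basilico → score 0.5.
Nori: beats El Patio, La Cantina, and Basilico; loses to The Elm → score 3.
La Cantina: ties El Patio and Basilico; loses to The Elm and Nori → score 1.
Basilico: beats El Patio; ties La Cantina; loses to The Elm and Nori → score 1.5.
The Elm has the best pairwise record.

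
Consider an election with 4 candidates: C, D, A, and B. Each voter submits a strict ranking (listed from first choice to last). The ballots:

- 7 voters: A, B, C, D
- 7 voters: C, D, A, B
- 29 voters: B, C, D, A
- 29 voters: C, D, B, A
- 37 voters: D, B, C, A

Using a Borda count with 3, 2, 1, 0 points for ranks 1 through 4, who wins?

C: 7·1 + 7·3 + 29·2 + 29·3 + 37·1 = 210
D: 7·0 + 7·2 + 29·1 + 29·2 + 37·3 = 212
A: 7·3 + 7·1 + 29·0 + 29·0 + 37·0 = 28
B: 7·2 + 7·0 + 29·3 + 29·1 + 37·2 = 204
D has the highest Borda score (212).

D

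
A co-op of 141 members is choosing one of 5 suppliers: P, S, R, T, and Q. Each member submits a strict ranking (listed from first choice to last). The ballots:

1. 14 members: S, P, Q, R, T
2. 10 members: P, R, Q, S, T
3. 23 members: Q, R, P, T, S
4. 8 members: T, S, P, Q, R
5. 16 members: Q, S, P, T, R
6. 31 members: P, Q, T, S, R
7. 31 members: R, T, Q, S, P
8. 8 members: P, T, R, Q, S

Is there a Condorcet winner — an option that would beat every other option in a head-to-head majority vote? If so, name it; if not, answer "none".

P

P vs S: 72–69 for P.
P vs R: 87–54 for P.
P vs T: 102–39 for P.
P vs Q: 71–70 for P.
P beats every other option head-to-head.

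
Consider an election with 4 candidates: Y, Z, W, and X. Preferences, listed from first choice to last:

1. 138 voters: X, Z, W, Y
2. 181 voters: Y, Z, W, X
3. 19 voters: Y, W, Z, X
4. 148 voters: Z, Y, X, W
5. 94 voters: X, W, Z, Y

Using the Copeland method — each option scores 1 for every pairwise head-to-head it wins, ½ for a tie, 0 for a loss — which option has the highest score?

Y: beats W and X; loses to Z → score 2.
Z: beats Y, W, and X → score 3.
W: loses to Y, Z, and X → score 0.
X: beats W; loses to Y and Z → score 1.
Z has the best pairwise record.

Z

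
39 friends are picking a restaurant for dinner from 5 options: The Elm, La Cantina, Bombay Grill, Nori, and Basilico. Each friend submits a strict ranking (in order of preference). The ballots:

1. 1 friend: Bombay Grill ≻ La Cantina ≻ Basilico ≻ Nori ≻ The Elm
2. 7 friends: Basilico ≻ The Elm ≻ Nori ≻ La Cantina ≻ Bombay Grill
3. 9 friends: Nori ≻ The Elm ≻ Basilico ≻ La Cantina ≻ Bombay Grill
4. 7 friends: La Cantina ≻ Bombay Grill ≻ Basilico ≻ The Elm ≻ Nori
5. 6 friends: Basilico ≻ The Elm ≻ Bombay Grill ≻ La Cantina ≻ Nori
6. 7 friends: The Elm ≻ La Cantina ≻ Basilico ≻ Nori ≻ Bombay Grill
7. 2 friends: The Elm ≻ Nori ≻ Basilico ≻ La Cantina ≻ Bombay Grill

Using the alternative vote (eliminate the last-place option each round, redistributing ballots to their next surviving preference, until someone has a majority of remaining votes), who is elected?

Basilico

Round 1: The Elm 9, La Cantina 7, Bombay Grill 1, Nori 9, Basilico 13. Eliminate Bombay Grill.
Round 2: The Elm 9, La Cantina 8, Nori 9, Basilico 13. Eliminate La Cantina.
Round 3: The Elm 9, Nori 9, Basilico 21. Basilico has a majority.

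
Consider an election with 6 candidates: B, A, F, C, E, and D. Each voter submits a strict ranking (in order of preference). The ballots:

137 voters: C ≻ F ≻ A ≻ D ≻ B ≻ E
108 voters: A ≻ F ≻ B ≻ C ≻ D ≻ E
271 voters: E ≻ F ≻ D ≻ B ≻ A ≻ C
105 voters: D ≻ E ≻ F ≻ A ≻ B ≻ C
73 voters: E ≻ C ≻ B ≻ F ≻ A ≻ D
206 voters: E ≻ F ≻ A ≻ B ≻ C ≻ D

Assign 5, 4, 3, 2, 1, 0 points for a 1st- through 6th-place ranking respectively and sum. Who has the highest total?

F

B: 137·1 + 108·3 + 271·2 + 105·1 + 73·3 + 206·2 = 1739
A: 137·3 + 108·5 + 271·1 + 105·2 + 73·1 + 206·3 = 2123
F: 137·4 + 108·4 + 271·4 + 105·3 + 73·2 + 206·4 = 3349
C: 137·5 + 108·2 + 271·0 + 105·0 + 73·4 + 206·1 = 1399
E: 137·0 + 108·0 + 271·5 + 105·4 + 73·5 + 206·5 = 3170
D: 137·2 + 108·1 + 271·3 + 105·5 + 73·0 + 206·0 = 1720
F has the highest Borda score (3349).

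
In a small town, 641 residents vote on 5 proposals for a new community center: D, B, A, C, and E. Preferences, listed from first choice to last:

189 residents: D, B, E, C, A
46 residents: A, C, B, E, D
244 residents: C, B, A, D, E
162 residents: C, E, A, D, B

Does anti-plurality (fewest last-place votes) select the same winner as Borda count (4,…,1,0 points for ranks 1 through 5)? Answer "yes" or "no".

Anti-plurality — last-place votes: D 46, B 162, A 189, C 0, E 244. Winner: C.
Borda — scores: D 1162, B 1391, A 996, C 1951, E 910. Winner: C.
The two methods agree.

yes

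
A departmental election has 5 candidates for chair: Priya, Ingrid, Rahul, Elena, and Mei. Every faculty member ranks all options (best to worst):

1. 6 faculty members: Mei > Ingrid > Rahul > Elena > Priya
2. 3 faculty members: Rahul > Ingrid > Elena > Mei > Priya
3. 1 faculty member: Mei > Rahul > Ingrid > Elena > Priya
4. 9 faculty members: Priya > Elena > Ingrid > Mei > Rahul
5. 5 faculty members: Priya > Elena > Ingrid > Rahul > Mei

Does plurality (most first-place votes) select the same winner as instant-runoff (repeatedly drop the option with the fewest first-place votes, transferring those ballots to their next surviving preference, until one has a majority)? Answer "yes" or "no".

yes

Plurality — first-place votes: Priya 14, Ingrid 0, Rahul 3, Elena 0, Mei 7. Winner: Priya.
Instant-runoff — R1 Priya 14, Ingrid 0, Rahul 3, Elena 0, Mei 7 (Priya winner). Winner: Priya.
The two methods agree.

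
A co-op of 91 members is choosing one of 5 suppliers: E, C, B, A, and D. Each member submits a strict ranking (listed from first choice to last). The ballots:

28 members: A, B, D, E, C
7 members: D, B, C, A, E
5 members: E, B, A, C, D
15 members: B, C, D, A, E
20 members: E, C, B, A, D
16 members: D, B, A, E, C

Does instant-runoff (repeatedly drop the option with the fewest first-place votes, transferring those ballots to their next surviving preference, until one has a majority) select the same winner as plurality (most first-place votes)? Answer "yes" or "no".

Instant-runoff — R1 E 25, C 0, B 15, A 28, D 23 (C out); R2 E 25, B 15, A 28, D 23 (B out); R3 E 25, A 28, D 38 (E out); R4 A 53, D 38 (A winner). Winner: A.
Plurality — first-place votes: E 25, C 0, B 15, A 28, D 23. Winner: A.
The two methods agree.

yes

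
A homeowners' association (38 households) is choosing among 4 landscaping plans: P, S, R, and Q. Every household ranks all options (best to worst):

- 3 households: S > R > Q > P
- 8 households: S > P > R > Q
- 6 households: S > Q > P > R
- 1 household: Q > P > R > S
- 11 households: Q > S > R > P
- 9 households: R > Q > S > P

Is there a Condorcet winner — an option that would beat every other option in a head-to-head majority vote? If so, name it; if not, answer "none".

none

Checking pairwise contests:
S beats P 37–1.
Q beats S 21–17.
S beats R 28–10.
R beats Q 20–18.
Every option loses at least one head-to-head, so there is no Condorcet winner.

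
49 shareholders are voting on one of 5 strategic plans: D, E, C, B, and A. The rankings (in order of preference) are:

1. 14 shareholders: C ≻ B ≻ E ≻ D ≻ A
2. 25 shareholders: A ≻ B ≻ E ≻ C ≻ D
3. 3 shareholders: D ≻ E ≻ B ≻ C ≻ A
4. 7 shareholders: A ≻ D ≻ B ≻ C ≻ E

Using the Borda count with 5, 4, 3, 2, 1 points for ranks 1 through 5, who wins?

B

D: 14·2 + 25·1 + 3·5 + 7·4 = 96
E: 14·3 + 25·3 + 3·4 + 7·1 = 136
C: 14·5 + 25·2 + 3·2 + 7·2 = 140
B: 14·4 + 25·4 + 3·3 + 7·3 = 186
A: 14·1 + 25·5 + 3·1 + 7·5 = 177
B has the highest Borda score (186).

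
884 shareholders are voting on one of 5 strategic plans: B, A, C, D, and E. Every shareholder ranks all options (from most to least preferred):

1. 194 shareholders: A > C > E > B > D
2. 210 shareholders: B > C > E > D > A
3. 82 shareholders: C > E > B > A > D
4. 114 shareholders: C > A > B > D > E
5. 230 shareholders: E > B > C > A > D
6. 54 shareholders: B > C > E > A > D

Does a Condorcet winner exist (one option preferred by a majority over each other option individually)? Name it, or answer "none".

none

Checking pairwise contests:
E beats B 506–378.
B beats A 576–308.
B beats C 494–390.
B beats D 884–0.
C beats E 654–230.
Every option loses at least one head-to-head, so there is no Condorcet winner.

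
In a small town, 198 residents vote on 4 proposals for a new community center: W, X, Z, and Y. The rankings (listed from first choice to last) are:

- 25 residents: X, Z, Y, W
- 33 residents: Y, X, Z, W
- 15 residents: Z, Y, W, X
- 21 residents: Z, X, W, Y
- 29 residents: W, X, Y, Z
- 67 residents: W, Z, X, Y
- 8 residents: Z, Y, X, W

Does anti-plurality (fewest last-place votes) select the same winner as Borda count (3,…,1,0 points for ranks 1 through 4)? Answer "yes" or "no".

no

Anti-plurality — last-place votes: W 66, X 15, Z 29, Y 88. Winner: X.
Borda — scores: W 324, X 316, Z 349, Y 199. Winner: Z.
The two methods disagree.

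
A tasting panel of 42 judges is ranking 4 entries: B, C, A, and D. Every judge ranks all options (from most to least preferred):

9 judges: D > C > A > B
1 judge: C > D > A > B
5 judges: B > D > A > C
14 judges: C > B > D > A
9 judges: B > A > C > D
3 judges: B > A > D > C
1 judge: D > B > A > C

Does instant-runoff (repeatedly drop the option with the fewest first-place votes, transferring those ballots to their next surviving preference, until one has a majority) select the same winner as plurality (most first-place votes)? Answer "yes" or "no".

no

Instant-runoff — R1 B 17, C 15, A 0, D 10 (A out); R2 B 17, C 15, D 10 (D out); R3 B 18, C 24 (C winner). Winner: C.
Plurality — first-place votes: B 17, C 15, A 0, D 10. Winner: B.
The two methods disagree.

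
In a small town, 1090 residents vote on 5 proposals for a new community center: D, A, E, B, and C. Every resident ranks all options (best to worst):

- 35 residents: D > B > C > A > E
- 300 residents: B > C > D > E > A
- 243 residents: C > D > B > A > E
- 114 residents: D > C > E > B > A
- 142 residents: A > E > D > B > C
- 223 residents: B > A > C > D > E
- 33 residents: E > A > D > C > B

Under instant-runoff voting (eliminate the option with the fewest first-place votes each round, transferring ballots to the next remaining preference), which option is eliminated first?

E

Round 1: D 149, A 142, E 33, B 523, C 243. Eliminate E.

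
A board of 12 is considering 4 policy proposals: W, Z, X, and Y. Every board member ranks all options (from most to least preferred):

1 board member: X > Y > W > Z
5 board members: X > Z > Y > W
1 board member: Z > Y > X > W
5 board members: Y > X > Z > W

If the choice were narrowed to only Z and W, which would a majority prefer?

Z

Voters preferring Z to W: 11; preferring W to Z: 1.
Z wins the head-to-head.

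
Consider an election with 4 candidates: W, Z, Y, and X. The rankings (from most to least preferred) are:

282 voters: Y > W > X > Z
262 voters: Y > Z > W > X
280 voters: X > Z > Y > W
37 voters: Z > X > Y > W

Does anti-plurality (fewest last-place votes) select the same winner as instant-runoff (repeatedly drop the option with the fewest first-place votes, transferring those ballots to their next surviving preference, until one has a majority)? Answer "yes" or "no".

Anti-plurality — last-place votes: W 317, Z 282, Y 0, X 262. Winner: Y.
Instant-runoff — R1 W 0, Z 37, Y 544, X 280 (Y winner). Winner: Y.
The two methods agree.

yes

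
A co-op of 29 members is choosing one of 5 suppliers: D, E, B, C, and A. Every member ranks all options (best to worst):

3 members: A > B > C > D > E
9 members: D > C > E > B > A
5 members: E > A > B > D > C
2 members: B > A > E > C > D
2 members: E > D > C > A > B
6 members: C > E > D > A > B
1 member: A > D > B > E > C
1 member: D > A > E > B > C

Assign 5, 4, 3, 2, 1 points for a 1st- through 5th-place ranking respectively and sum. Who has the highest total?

D: 3·2 + 9·5 + 5·2 + 2·1 + 2·4 + 6·3 + 1·4 + 1·5 = 98
E: 3·1 + 9·3 + 5·5 + 2·3 + 2·5 + 6·4 + 1·2 + 1·3 = 100
B: 3·4 + 9·2 + 5·3 + 2·5 + 2·1 + 6·1 + 1·3 + 1·2 = 68
C: 3·3 + 9·4 + 5·1 + 2·2 + 2·3 + 6·5 + 1·1 + 1·1 = 92
A: 3·5 + 9·1 + 5·4 + 2·4 + 2·2 + 6·2 + 1·5 + 1·4 = 77
E has the highest Borda score (100).

E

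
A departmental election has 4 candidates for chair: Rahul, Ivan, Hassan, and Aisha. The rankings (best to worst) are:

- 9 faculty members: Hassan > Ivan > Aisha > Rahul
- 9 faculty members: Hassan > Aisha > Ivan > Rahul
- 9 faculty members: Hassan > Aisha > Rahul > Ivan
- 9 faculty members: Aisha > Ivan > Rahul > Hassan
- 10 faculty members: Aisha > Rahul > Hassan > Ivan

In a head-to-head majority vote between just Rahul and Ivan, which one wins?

Ivan

Voters preferring Rahul to Ivan: 19; preferring Ivan to Rahul: 27.
Ivan wins the head-to-head.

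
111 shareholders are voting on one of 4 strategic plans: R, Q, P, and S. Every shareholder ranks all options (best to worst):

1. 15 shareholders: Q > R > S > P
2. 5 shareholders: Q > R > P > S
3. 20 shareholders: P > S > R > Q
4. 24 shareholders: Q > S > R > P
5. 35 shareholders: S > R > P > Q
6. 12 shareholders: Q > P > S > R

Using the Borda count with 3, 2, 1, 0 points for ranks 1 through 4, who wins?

R: 15·2 + 5·2 + 20·1 + 24·1 + 35·2 + 12·0 = 154
Q: 15·3 + 5·3 + 20·0 + 24·3 + 35·0 + 12·3 = 168
P: 15·0 + 5·1 + 20·3 + 24·0 + 35·1 + 12·2 = 124
S: 15·1 + 5·0 + 20·2 + 24·2 + 35·3 + 12·1 = 220
S has the highest Borda score (220).

S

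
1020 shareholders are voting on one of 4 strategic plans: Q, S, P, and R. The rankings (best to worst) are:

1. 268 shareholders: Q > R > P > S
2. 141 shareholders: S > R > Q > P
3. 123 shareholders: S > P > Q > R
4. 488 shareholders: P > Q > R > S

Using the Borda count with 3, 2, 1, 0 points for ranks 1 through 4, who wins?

Q: 268·3 + 141·1 + 123·1 + 488·2 = 2044
S: 268·0 + 141·3 + 123·3 + 488·0 = 792
P: 268·1 + 141·0 + 123·2 + 488·3 = 1978
R: 268·2 + 141·2 + 123·0 + 488·1 = 1306
Q has the highest Borda score (2044).

Q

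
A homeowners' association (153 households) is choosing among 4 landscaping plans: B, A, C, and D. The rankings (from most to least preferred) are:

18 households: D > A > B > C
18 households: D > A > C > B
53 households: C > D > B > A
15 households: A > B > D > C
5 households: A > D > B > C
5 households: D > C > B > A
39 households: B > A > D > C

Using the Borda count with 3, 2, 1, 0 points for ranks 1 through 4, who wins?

D

B: 18·1 + 18·0 + 53·1 + 15·2 + 5·1 + 5·1 + 39·3 = 228
A: 18·2 + 18·2 + 53·0 + 15·3 + 5·3 + 5·0 + 39·2 = 210
C: 18·0 + 18·1 + 53·3 + 15·0 + 5·0 + 5·2 + 39·0 = 187
D: 18·3 + 18·3 + 53·2 + 15·1 + 5·2 + 5·3 + 39·1 = 293
D has the highest Borda score (293).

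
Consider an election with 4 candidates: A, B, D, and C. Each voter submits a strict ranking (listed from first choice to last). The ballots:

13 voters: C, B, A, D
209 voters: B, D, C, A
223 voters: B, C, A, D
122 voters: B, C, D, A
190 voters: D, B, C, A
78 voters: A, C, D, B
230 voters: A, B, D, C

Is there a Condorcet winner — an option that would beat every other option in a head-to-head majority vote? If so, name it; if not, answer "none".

B

B vs A: 757–308 for B.
B vs D: 797–268 for B.
B vs C: 974–91 for B.
B beats every other option head-to-head.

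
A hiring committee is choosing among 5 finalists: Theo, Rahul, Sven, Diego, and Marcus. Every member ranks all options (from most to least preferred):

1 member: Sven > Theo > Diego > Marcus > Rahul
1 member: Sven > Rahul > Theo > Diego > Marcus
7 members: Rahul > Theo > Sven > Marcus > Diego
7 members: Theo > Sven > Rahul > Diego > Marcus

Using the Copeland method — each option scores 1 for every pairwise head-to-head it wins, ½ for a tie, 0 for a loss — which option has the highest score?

Theo

Theo: beats Sven, Diego, and Marcus; ties Rahul → score 3.5.
Rahul: beats Diego and Marcus; ties Theo; loses to Sven → score 2.5.
Sven: beats Rahul, Diego, and Marcus; loses to Theo → score 3.
Diego: beats Marcus; loses to Theo, Rahul, and Sven → score 1.
Marcus: loses to Theo, Rahul, Sven, and Diego → score 0.
Theo has the best pairwise record.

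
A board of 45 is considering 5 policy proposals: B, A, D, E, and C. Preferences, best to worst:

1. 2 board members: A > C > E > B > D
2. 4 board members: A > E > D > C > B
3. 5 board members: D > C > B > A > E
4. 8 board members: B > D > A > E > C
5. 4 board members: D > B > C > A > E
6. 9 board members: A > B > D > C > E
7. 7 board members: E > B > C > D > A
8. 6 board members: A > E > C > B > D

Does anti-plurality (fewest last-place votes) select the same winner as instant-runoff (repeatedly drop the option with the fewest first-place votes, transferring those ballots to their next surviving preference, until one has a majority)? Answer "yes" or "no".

Anti-plurality — last-place votes: B 4, A 7, D 8, E 18, C 8. Winner: B.
Instant-runoff — R1 B 8, A 21, D 9, E 7, C 0 (C out); R2 B 8, A 21, D 9, E 7 (E out); R3 B 15, A 21, D 9 (D out); R4 B 24, A 21 (B winner). Winner: B.
The two methods agree.

yes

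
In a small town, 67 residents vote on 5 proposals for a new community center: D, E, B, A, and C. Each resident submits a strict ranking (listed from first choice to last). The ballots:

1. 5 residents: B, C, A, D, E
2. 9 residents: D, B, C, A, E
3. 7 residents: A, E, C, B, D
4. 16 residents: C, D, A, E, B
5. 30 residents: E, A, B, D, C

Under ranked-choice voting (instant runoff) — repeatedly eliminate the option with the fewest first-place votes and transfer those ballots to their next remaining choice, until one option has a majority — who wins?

E

Round 1: D 9, E 30, B 5, A 7, C 16. Eliminate B.
Round 2: D 9, E 30, A 7, C 21. Eliminate A.
Round 3: D 9, E 37, C 21. E has a majority.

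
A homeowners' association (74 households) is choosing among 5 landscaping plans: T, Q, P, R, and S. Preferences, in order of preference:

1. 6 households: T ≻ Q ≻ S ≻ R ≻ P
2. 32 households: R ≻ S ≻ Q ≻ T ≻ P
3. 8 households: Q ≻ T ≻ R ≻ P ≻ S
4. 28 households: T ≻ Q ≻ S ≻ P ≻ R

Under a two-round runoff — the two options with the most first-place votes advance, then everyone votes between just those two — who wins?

Round 1 first-place votes: T 34, Q 8, P 0, R 32, S 0.
T and R advance.
Runoff: T is preferred to R by 42 voters; R by 32.
T wins the runoff.

T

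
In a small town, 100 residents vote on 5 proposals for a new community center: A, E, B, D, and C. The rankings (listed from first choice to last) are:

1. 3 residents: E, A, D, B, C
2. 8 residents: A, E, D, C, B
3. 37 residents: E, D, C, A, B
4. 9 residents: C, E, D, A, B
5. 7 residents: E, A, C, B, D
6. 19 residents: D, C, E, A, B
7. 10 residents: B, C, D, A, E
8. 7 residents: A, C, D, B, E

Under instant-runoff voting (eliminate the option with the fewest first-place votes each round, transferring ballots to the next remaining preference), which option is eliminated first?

Round 1: A 15, E 47, B 10, D 19, C 9. Eliminate C.

C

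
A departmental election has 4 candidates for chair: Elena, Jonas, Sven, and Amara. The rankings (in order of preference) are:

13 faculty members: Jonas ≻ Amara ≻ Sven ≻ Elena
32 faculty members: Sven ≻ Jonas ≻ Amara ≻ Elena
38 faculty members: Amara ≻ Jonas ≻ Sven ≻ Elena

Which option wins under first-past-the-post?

Amara

First-place votes: Elena 0, Jonas 13, Sven 32, Amara 38.
Amara has the most first-place votes.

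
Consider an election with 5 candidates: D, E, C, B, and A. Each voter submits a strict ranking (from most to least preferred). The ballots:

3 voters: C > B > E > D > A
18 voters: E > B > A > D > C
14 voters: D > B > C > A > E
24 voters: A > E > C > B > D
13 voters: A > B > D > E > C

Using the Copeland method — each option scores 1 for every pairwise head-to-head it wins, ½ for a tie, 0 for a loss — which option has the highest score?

D: beats C; loses to E, B, and A → score 1.
E: beats D, C, and B; loses to A → score 3.
C: loses to D, E, B, and A → score 0.
B: beats D and C; loses to E and A → score 2.
A: beats D, E, C, and B → score 4.
A has the best pairwise record.

A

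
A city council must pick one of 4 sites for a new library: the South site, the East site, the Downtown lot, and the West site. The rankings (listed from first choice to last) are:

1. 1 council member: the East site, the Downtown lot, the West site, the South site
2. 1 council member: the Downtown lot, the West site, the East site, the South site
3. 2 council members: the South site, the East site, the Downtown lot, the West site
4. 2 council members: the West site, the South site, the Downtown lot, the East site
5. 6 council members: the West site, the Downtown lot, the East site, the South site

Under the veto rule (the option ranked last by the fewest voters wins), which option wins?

Last-place votes: the South site 8, the East site 2, the Downtown lot 0, the West site 2.
the Downtown lot is ranked last by the fewest voters, so the Downtown lot wins.

the Downtown lot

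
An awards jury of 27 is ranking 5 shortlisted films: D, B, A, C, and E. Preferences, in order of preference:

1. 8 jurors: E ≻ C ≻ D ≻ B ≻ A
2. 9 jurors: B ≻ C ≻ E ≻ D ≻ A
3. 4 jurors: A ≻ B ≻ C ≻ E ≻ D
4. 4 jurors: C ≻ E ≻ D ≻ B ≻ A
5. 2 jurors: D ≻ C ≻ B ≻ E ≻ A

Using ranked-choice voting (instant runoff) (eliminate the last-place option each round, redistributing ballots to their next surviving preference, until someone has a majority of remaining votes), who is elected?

Round 1: D 2, B 9, A 4, C 4, E 8. Eliminate D.
Round 2: B 9, A 4, C 6, E 8. Eliminate A.
Round 3: B 13, C 6, E 8. Eliminate C.
Round 4: B 15, E 12. B has a majority.

B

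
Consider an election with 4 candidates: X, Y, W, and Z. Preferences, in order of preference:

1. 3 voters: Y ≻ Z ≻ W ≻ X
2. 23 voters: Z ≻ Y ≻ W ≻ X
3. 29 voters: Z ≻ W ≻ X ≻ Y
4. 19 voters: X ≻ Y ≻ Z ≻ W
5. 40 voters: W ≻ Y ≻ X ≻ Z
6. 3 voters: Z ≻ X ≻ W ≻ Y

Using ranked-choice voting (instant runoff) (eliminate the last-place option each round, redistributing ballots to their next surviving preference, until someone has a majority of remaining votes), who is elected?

Round 1: X 19, Y 3, W 40, Z 55. Eliminate Y.
Round 2: X 19, W 40, Z 58. Eliminate X.
Round 3: W 40, Z 77. Z has a majority.

Z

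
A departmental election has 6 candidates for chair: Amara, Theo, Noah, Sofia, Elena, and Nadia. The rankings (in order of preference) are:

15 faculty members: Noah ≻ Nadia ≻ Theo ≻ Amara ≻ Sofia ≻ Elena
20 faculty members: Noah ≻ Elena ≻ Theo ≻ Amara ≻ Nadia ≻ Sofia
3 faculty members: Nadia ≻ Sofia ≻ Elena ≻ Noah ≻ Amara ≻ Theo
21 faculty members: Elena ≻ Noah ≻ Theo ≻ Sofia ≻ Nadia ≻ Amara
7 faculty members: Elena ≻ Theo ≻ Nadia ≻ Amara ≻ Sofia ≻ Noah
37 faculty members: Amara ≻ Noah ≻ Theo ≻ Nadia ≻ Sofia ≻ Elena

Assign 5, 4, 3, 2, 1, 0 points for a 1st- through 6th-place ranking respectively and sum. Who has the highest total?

Amara: 15·2 + 20·2 + 3·1 + 21·0 + 7·2 + 37·5 = 272
Theo: 15·3 + 20·3 + 3·0 + 21·3 + 7·4 + 37·3 = 307
Noah: 15·5 + 20·5 + 3·2 + 21·4 + 7·0 + 37·4 = 413
Sofia: 15·1 + 20·0 + 3·4 + 21·2 + 7·1 + 37·1 = 113
Elena: 15·0 + 20·4 + 3·3 + 21·5 + 7·5 + 37·0 = 229
Nadia: 15·4 + 20·1 + 3·5 + 21·1 + 7·3 + 37·2 = 211
Noah has the highest Borda score (413).

Noah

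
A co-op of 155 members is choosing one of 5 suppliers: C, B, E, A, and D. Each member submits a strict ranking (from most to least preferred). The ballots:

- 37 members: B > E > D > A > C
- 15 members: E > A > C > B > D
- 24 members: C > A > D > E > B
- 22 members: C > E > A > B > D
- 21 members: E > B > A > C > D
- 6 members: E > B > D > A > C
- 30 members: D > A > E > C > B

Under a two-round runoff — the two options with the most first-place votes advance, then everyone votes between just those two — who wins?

Round 1 first-place votes: C 46, B 37, E 42, A 0, D 30.
C and E advance.
Runoff: C is preferred to E by 46 voters; E by 109.
E wins the runoff.

E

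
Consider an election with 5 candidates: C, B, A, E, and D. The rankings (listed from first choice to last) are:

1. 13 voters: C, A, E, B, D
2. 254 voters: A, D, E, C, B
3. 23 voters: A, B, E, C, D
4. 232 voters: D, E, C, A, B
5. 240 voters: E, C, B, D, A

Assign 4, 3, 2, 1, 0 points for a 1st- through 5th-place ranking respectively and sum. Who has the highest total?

E

C: 13·4 + 254·1 + 23·1 + 232·2 + 240·3 = 1513
B: 13·1 + 254·0 + 23·3 + 232·0 + 240·2 = 562
A: 13·3 + 254·4 + 23·4 + 232·1 + 240·0 = 1379
E: 13·2 + 254·2 + 23·2 + 232·3 + 240·4 = 2236
D: 13·0 + 254·3 + 23·0 + 232·4 + 240·1 = 1930
E has the highest Borda score (2236).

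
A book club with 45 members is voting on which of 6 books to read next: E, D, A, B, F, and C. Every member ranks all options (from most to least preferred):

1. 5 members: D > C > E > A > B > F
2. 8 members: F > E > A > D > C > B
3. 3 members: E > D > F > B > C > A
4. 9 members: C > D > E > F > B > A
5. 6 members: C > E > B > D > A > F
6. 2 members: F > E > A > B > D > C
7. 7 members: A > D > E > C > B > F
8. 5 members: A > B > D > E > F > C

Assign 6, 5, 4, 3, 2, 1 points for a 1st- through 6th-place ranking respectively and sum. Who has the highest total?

E: 5·4 + 8·5 + 3·6 + 9·4 + 6·5 + 2·5 + 7·4 + 5·3 = 197
D: 5·6 + 8·3 + 3·5 + 9·5 + 6·3 + 2·2 + 7·5 + 5·4 = 191
A: 5·3 + 8·4 + 3·1 + 9·1 + 6·2 + 2·4 + 7·6 + 5·6 = 151
B: 5·2 + 8·1 + 3·3 + 9·2 + 6·4 + 2·3 + 7·2 + 5·5 = 114
F: 5·1 + 8·6 + 3·4 + 9·3 + 6·1 + 2·6 + 7·1 + 5·2 = 127
C: 5·5 + 8·2 + 3·2 + 9·6 + 6·6 + 2·1 + 7·3 + 5·1 = 165
E has the highest Borda score (197).

E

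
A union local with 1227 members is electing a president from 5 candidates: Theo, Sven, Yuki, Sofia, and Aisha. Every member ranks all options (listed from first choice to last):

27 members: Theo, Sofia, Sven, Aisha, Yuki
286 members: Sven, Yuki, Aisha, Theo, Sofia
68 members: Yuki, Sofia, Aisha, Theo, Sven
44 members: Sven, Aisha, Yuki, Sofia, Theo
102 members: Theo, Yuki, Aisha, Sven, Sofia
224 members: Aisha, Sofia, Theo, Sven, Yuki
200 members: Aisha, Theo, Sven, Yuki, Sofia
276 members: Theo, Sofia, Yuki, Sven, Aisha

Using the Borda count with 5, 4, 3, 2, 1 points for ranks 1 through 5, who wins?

Theo

Theo: 27·5 + 286·2 + 68·2 + 44·1 + 102·5 + 224·3 + 200·4 + 276·5 = 4249
Sven: 27·3 + 286·5 + 68·1 + 44·5 + 102·2 + 224·2 + 200·3 + 276·2 = 3603
Yuki: 27·1 + 286·4 + 68·5 + 44·3 + 102·4 + 224·1 + 200·2 + 276·3 = 3503
Sofia: 27·4 + 286·1 + 68·4 + 44·2 + 102·1 + 224·4 + 200·1 + 276·4 = 3056
Aisha: 27·2 + 286·3 + 68·3 + 44·4 + 102·3 + 224·5 + 200·5 + 276·1 = 3994
Theo has the highest Borda score (4249).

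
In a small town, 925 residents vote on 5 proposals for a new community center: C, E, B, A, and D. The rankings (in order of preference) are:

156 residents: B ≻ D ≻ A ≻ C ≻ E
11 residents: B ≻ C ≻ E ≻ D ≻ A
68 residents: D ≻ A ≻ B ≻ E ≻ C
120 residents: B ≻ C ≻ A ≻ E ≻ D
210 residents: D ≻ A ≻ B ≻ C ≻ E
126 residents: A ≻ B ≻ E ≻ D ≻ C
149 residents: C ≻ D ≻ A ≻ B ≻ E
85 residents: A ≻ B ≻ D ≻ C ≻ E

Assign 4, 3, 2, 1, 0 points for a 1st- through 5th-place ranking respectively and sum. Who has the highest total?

C: 156·1 + 11·3 + 68·0 + 120·3 + 210·1 + 126·0 + 149·4 + 85·1 = 1440
E: 156·0 + 11·2 + 68·1 + 120·1 + 210·0 + 126·2 + 149·0 + 85·0 = 462
B: 156·4 + 11·4 + 68·2 + 120·4 + 210·2 + 126·3 + 149·1 + 85·3 = 2486
A: 156·2 + 11·0 + 68·3 + 120·2 + 210·3 + 126·4 + 149·2 + 85·4 = 2528
D: 156·3 + 11·1 + 68·4 + 120·0 + 210·4 + 126·1 + 149·3 + 85·2 = 2334
A has the highest Borda score (2528).

A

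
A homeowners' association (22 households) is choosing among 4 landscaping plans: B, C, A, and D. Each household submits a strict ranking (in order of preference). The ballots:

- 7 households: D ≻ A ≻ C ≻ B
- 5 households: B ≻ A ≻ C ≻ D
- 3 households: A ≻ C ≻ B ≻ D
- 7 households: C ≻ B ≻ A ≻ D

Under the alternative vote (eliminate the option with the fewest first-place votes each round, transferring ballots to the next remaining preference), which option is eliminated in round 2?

B

Round 1: B 5, C 7, A 3, D 7. Eliminate A.
Round 2: B 5, C 10, D 7. Eliminate B.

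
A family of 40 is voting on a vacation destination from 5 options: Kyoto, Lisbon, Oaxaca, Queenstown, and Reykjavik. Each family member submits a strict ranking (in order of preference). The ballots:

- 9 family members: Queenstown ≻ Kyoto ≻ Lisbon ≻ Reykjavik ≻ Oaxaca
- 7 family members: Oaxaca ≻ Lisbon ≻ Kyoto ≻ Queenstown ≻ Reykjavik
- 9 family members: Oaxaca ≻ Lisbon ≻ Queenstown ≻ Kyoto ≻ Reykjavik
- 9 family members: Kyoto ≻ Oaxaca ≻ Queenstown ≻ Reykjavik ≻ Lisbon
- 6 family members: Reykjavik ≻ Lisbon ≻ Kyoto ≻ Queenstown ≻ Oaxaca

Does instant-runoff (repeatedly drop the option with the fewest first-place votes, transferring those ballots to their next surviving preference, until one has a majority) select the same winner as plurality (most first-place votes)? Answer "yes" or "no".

Instant-runoff — R1 Kyoto 9, Lisbon 0, Oaxaca 16, Queenstown 9, Reykjavik 6 (Lisbon out); R2 Kyoto 9, Oaxaca 16, Queenstown 9, Reykjavik 6 (Reykjavik out); R3 Kyoto 15, Oaxaca 16, Queenstown 9 (Queenstown out); R4 Kyoto 24, Oaxaca 16 (Kyoto winner). Winner: Kyoto.
Plurality — first-place votes: Kyoto 9, Lisbon 0, Oaxaca 16, Queenstown 9, Reykjavik 6. Winner: Oaxaca.
The two methods disagree.

no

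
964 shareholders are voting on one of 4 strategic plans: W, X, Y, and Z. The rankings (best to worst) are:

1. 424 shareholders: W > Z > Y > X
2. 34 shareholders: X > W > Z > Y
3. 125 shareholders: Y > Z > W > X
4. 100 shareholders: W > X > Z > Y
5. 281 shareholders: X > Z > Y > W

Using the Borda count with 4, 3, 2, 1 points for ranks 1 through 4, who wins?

W: 424·4 + 34·3 + 125·2 + 100·4 + 281·1 = 2729
X: 424·1 + 34·4 + 125·1 + 100·3 + 281·4 = 2109
Y: 424·2 + 34·1 + 125·4 + 100·1 + 281·2 = 2044
Z: 424·3 + 34·2 + 125·3 + 100·2 + 281·3 = 2758
Z has the highest Borda score (2758).

Z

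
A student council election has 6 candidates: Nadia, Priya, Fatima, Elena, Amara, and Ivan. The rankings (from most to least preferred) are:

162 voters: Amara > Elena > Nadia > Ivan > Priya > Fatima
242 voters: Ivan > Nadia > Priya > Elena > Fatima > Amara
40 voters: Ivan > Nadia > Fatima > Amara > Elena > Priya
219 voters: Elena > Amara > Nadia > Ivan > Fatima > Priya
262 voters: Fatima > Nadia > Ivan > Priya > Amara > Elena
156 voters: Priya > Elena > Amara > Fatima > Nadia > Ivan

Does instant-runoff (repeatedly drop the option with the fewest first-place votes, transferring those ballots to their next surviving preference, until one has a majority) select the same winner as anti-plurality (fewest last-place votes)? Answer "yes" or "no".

no

Instant-runoff — R1 Nadia 0, Priya 156, Fatima 262, Elena 219, Amara 162, Ivan 282 (Nadia out); R2 Priya 156, Fatima 262, Elena 219, Amara 162, Ivan 282 (Priya out); R3 Fatima 262, Elena 375, Amara 162, Ivan 282 (Amara out); R4 Fatima 262, Elena 537, Ivan 282 (Fatima out); R5 Elena 537, Ivan 544 (Ivan winner). Winner: Ivan.
Anti-plurality — last-place votes: Nadia 0, Priya 259, Fatima 162, Elena 262, Amara 242, Ivan 156. Winner: Nadia.
The two methods disagree.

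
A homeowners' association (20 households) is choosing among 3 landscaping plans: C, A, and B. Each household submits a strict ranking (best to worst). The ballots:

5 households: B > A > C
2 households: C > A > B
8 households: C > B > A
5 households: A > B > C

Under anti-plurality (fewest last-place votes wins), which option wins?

Last-place votes: C 10, A 8, B 2.
B is ranked last by the fewest voters, so B wins.

B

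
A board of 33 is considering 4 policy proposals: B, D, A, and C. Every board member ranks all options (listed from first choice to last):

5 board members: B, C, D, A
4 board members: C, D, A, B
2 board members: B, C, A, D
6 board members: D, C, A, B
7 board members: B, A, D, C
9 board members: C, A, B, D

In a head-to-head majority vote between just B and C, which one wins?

Voters preferring B to C: 14; preferring C to B: 19.
C wins the head-to-head.

C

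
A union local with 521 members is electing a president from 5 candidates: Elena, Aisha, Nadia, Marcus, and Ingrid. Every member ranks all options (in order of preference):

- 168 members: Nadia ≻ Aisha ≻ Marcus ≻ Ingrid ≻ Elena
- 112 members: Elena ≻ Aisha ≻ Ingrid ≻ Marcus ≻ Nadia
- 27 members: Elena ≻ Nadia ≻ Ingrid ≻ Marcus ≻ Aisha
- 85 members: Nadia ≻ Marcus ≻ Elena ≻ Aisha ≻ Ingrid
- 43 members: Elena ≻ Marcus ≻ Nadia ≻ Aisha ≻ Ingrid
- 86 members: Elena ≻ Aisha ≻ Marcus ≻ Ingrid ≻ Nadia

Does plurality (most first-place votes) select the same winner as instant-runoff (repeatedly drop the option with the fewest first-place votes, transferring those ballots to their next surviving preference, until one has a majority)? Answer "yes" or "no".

yes

Plurality — first-place votes: Elena 268, Aisha 0, Nadia 253, Marcus 0, Ingrid 0. Winner: Elena.
Instant-runoff — R1 Elena 268, Aisha 0, Nadia 253, Marcus 0, Ingrid 0 (Elena winner). Winner: Elena.
The two methods agree.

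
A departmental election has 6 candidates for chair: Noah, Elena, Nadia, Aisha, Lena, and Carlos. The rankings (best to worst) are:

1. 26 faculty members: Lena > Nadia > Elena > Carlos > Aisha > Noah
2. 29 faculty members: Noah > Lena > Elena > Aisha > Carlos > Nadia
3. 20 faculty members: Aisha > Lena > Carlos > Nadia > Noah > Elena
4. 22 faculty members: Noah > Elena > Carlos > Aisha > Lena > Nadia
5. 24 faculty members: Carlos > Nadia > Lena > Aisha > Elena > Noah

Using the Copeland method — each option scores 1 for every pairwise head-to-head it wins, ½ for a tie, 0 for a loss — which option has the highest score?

Noah: beats Elena; loses to Nadia, Aisha, Lena, and Carlos → score 1.
Elena: beats Aisha and Carlos; loses to Noah, Nadia, and Lena → score 2.
Nadia: beats Noah and Elena; loses to Aisha, Lena, and Carlos → score 2.
Aisha: beats Noah and Nadia; loses to Elena, Lena, and Carlos → score 2.
Lena: beats Noah, Elena, Nadia, Aisha, and Carlos → score 5.
Carlos: beats Noah, Nadia, and Aisha; loses to Elena and Lena → score 3.
Lena has the best pairwise record.

Lena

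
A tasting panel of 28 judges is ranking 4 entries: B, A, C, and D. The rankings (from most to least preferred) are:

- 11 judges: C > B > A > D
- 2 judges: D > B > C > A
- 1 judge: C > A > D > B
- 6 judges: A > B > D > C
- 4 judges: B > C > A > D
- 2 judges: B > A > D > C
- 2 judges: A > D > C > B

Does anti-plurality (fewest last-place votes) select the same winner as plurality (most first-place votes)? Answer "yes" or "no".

no

Anti-plurality — last-place votes: B 3, A 2, C 8, D 15. Winner: A.
Plurality — first-place votes: B 6, A 8, C 12, D 2. Winner: C.
The two methods disagree.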